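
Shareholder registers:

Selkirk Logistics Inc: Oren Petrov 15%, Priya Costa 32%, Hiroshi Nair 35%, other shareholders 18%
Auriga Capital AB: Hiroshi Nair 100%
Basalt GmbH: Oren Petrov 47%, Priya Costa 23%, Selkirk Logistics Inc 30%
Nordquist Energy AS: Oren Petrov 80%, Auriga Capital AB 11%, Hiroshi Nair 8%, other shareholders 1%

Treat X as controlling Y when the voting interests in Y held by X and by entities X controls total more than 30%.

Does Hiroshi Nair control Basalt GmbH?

Hiroshi holds 35% of Selkirk, so Hiroshi controls Selkirk.
Hiroshi holds 100% of Auriga, so Hiroshi controls Auriga.
In Basalt, Hiroshi's side holds only 30%, not > 30%.
So Hiroshi does not control Basalt.

No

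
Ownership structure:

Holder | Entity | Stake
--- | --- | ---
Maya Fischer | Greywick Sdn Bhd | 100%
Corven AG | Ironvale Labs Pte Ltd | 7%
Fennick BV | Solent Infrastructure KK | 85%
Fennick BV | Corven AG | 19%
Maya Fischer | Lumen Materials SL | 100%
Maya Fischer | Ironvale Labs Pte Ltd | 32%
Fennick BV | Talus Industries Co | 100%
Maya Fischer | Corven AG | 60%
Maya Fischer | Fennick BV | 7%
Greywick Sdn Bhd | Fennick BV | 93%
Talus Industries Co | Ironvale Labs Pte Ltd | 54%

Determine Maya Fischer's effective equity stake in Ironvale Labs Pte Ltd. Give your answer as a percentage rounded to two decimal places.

91.53%

Maya reaches Ironvale along 6 paths.
Via Fennick → Talus: 7% × 100% × 54% = 3.78%.
Via Greywick → Fennick → Talus: 100% × 93% × 100% × 54% = 50.22%.
Direct stake: 32% = 32%.
Via Fennick → Corven: 7% × 19% × 7% = 0.0931%.
Via Greywick → Fennick → Corven: 100% × 93% × 19% × 7% = 1.2369%.
Via Corven: 60% × 7% = 4.2%.
Total: 3.78% + 50.22% + 32% + 0.0931% + 1.2369% + 4.2% = 91.53%.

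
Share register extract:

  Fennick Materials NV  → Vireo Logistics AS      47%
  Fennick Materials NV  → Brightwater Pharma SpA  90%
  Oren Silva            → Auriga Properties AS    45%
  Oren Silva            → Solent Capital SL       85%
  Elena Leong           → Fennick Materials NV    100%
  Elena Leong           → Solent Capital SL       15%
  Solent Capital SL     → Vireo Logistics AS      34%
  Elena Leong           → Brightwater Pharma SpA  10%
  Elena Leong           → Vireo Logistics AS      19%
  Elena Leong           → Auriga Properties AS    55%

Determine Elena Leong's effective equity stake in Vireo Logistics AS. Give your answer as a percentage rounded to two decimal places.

71.10%

Elena reaches Vireo along 3 paths.
Direct stake: 19% = 19%.
Via Solent: 15% × 34% = 5.1%.
Via Fennick: 100% × 47% = 47%.
Total: 19% + 5.1% + 47% = 71.1%.
Rounded: 71.10%.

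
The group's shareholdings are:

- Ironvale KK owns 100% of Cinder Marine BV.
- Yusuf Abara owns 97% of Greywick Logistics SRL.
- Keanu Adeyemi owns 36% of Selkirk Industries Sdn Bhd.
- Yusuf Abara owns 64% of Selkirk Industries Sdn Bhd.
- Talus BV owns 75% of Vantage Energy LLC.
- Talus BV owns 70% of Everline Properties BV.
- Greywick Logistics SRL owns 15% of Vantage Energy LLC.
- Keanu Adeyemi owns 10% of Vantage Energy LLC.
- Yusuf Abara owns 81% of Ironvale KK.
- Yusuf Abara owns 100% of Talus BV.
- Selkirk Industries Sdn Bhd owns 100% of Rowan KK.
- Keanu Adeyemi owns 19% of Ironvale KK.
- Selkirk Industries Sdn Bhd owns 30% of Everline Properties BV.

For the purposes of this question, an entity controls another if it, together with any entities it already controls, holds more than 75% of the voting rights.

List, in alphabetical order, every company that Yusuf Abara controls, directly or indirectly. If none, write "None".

Cinder Marine BV, Greywick Logistics SRL, Ironvale KK, Talus BV, Vantage Energy LLC

Yusuf holds 81% of Ironvale, so Yusuf controls Ironvale.
Yusuf holds 100% of Talus, so Yusuf controls Talus.
Yusuf holds 97% of Greywick, so Yusuf controls Greywick.
Ironvale holds 100% of Cinder, so Yusuf controls Cinder.
Greywick and Talus together hold 15% + 75% = 90% of Vantage, so Yusuf controls Vantage.
No other company's threshold is met.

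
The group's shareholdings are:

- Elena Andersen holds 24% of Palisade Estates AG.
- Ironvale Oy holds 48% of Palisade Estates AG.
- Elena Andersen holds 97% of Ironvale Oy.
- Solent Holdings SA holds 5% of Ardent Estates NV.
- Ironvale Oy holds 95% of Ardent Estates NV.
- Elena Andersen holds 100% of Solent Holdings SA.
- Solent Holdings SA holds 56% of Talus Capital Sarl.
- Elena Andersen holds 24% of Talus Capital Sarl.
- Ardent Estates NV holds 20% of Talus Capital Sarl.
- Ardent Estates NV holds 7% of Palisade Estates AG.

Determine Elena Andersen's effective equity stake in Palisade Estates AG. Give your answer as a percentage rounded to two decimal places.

77.36%

Elena reaches Palisade along 4 paths.
Via Ironvale: 97% × 48% = 46.56%.
Direct stake: 24% = 24%.
Via Solent → Ardent: 100% × 5% × 7% = 0.35%.
Via Ironvale → Ardent: 97% × 95% × 7% = 6.4505%.
Total: 46.56% + 24% + 0.35% + 6.4505% = 77.3605%.
Rounded: 77.36%.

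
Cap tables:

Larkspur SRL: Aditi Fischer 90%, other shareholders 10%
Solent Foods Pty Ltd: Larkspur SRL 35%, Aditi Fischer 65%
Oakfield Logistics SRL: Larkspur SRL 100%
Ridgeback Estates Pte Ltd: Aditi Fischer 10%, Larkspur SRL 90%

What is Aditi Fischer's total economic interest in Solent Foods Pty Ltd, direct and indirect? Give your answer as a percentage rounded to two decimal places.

Aditi reaches Solent along 2 paths.
Via Larkspur: 90% × 35% = 31.5%.
Direct stake: 65% = 65%.
Total: 31.5% + 65% = 96.5%.
Rounded: 96.50%.

96.50%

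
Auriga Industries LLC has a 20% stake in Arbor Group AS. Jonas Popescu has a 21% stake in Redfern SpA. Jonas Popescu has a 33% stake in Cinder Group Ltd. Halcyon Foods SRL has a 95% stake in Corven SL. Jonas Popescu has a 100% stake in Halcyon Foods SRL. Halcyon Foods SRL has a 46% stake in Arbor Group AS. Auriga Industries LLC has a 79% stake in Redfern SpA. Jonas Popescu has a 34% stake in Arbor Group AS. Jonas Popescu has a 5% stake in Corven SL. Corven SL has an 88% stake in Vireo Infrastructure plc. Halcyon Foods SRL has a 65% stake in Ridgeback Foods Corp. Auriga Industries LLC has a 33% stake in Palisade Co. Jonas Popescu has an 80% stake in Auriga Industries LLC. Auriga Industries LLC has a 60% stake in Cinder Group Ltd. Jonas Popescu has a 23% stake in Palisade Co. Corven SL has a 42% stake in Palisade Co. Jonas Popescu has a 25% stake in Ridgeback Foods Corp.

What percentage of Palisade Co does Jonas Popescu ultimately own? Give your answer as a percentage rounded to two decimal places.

91.40%

Jonas reaches Palisade along 4 paths.
Via Auriga: 80% × 33% = 26.4%.
Via Halcyon → Corven: 100% × 95% × 42% = 39.9%.
Via Corven: 5% × 42% = 2.1%.
Direct stake: 23% = 23%.
Total: 26.4% + 39.9% + 2.1% + 23% = 91.4%.
Rounded: 91.40%.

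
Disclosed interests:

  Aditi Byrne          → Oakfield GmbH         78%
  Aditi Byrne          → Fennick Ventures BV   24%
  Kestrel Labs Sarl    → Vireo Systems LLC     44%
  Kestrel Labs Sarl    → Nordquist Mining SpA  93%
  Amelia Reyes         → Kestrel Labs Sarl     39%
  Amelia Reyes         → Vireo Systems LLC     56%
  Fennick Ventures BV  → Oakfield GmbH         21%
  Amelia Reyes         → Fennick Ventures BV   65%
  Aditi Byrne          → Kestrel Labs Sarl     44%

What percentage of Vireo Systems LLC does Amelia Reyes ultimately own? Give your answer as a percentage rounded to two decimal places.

73.16%

Amelia reaches Vireo along 2 paths.
Direct stake: 56% = 56%.
Via Kestrel: 39% × 44% = 17.16%.
Total: 56% + 17.16% = 73.16%.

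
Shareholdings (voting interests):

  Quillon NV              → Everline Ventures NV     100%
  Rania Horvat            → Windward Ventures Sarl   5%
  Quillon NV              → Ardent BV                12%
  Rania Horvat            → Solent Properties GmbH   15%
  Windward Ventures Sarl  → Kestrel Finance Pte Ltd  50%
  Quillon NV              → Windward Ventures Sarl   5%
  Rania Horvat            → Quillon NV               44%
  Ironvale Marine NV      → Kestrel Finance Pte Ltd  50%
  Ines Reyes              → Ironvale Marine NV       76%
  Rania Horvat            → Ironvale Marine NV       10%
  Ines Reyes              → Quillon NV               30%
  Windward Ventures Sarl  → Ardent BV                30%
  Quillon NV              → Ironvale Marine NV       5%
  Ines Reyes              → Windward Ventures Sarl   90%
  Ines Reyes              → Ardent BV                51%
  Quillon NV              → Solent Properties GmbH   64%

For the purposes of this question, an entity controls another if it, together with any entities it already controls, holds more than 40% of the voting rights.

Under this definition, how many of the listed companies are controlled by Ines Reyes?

Ines holds 76% of Ironvale, so Ines controls Ironvale.
Ines holds 90% of Windward, so Ines controls Windward.
Ines and Windward together hold 51% + 30% = 81% of Ardent, so Ines controls Ardent.
Ironvale and Windward together hold 50% + 50% = 100% of Kestrel, so Ines controls Kestrel.
No other company's threshold is met.
Ines controls 4 companies.

4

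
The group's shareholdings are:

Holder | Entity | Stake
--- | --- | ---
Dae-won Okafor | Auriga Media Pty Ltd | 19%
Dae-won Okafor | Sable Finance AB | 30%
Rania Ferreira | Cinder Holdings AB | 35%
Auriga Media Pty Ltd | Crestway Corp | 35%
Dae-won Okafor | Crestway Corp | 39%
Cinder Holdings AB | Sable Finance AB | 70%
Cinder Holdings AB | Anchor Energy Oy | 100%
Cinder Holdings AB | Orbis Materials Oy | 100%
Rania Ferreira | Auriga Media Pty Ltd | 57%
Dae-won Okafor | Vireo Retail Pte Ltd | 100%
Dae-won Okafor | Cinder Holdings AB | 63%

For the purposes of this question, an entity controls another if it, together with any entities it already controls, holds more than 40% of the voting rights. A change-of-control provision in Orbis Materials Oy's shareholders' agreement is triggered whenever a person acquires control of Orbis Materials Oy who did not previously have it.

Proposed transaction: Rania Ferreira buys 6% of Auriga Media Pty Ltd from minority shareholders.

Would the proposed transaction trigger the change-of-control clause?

The purchase changes only Rania's holdings, so Rania is the only person who could newly come to control Orbis.
Rania holds 57% of Auriga, so Rania controls Auriga.
Neither Rania nor any entity Rania controls holds any voting interest in Orbis.
So before the transaction, Rania does not control Orbis.
After the purchase, Rania's direct stake in Auriga rises to 57% + 6% = 63%.
Rania holds 63% of Auriga, so Rania controls Auriga.
After the transaction, neither Rania nor any entity Rania controls holds a voting interest in Orbis, so Rania still does not control it.
No new person acquires control, so the clause is not triggered.

No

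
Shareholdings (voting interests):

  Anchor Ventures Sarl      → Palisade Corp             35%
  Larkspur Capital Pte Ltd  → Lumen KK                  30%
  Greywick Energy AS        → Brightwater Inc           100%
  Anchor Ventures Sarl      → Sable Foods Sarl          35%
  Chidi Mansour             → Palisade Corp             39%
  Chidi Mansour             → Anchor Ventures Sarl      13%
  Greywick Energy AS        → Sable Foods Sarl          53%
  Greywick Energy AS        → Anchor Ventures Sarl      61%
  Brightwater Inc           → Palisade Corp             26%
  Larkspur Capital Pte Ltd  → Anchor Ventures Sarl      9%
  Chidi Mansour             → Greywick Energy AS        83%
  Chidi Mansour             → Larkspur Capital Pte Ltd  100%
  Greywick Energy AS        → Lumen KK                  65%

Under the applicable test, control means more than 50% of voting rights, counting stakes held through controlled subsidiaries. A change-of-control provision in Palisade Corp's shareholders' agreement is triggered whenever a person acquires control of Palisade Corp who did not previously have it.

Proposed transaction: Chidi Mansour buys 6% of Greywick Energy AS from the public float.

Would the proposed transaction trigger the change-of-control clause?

No

The purchase changes only Chidi's holdings, so Chidi is the only person who could newly come to control Palisade.
Chidi holds 83% of Greywick, so Chidi controls Greywick.
Chidi holds 100% of Larkspur, so Chidi controls Larkspur.
Greywick and Chidi and Larkspur together hold 61% + 13% + 9% = 83% of Anchor, so Chidi controls Anchor.
Greywick holds 100% of Brightwater, so Chidi controls Brightwater.
Anchor and Brightwater and Chidi together hold 35% + 26% + 39% = 100% of Palisade, so Chidi controls Palisade.
So Chidi already controls Palisade before the transaction.
After the purchase, Chidi's direct stake in Greywick rises to 83% + 6% = 89%.
Chidi controlled Palisade already, so this is not a new person acquiring control; every other person's position is unchanged or reduced.
No new person acquires control, so the clause is not triggered.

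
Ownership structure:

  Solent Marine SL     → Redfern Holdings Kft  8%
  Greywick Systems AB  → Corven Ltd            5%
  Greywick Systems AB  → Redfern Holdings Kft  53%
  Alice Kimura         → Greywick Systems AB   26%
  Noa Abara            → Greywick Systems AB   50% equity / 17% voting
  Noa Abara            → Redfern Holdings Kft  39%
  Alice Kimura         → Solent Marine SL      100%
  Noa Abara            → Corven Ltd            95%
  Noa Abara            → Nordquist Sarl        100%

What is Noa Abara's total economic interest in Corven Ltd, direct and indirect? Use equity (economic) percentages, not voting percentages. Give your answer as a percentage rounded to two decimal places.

Noa reaches Corven along 2 paths.
Via Greywick: 50% × 5% = 2.5%.
Direct stake: 95% = 95%.
Total: 2.5% + 95% = 97.5%.
Rounded: 97.50%.

97.50%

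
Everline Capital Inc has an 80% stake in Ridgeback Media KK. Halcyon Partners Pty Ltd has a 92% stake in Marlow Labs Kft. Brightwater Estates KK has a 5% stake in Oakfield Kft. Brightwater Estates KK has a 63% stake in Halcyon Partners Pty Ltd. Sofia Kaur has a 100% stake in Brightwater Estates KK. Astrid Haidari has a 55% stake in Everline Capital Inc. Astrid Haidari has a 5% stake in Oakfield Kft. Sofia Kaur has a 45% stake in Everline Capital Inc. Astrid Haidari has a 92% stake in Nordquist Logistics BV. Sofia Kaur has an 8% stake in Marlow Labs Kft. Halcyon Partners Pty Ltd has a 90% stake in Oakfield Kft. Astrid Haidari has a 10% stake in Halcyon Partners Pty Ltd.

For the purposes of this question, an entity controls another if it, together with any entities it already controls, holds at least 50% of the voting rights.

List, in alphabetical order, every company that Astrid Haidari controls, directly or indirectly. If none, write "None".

Everline Capital Inc, Nordquist Logistics BV, Ridgeback Media KK

Astrid holds 55% of Everline, so Astrid controls Everline.
Astrid holds 92% of Nordquist, so Astrid controls Nordquist.
Everline holds 80% of Ridgeback, so Astrid controls Ridgeback.
No other company's threshold is met.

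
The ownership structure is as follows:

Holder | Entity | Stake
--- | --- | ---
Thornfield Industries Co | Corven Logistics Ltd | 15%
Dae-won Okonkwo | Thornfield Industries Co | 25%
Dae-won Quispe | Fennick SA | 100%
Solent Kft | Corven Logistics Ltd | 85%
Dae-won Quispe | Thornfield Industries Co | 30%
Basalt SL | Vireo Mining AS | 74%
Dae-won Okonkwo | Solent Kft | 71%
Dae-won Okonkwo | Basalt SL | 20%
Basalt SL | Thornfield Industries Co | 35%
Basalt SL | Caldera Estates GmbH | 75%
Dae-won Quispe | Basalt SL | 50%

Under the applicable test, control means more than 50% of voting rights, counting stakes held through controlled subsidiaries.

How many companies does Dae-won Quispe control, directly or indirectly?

1

Dae-won Quispe holds 100% of Fennick, so Dae-won Quispe controls Fennick.
No other company's threshold is met.
Dae-won Quispe controls 1 company.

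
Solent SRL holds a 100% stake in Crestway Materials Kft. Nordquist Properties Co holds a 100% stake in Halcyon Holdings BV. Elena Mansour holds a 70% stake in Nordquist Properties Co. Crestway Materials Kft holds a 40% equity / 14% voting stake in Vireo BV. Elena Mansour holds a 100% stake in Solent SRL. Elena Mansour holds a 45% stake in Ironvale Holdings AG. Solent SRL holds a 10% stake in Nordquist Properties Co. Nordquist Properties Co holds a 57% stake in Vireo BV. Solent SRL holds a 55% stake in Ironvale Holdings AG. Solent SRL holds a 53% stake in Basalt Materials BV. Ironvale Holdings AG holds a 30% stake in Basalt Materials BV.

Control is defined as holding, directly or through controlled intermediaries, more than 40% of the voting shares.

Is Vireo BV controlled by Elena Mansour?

Elena holds 100% of Solent, so Elena controls Solent.
Elena and Solent together hold 70% + 10% = 80% of Nordquist, so Elena controls Nordquist.
Solent holds 100% of Crestway, so Elena controls Crestway.
Crestway and Nordquist together hold 14% + 57% = 71% of Vireo, so Elena controls Vireo.

Yes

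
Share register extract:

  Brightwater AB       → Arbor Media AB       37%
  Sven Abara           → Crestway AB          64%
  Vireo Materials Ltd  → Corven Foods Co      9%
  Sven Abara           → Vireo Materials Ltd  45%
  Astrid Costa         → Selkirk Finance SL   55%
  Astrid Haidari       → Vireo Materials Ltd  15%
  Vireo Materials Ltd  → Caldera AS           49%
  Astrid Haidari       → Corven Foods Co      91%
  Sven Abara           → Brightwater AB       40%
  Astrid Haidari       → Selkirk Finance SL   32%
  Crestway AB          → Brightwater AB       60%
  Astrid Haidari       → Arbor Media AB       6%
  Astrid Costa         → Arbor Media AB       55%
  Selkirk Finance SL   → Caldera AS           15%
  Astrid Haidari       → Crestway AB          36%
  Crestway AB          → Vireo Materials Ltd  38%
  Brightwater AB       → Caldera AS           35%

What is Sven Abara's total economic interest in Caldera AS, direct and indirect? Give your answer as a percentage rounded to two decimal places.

Sven reaches Caldera along 4 paths.
Via Brightwater: 40% × 35% = 14%.
Via Crestway → Brightwater: 64% × 60% × 35% = 13.44%.
Via Crestway → Vireo: 64% × 38% × 49% = 11.9168%.
Via Vireo: 45% × 49% = 22.05%.
Total: 14% + 13.44% + 11.9168% + 22.05% = 61.4068%.
Rounded: 61.41%.

61.41%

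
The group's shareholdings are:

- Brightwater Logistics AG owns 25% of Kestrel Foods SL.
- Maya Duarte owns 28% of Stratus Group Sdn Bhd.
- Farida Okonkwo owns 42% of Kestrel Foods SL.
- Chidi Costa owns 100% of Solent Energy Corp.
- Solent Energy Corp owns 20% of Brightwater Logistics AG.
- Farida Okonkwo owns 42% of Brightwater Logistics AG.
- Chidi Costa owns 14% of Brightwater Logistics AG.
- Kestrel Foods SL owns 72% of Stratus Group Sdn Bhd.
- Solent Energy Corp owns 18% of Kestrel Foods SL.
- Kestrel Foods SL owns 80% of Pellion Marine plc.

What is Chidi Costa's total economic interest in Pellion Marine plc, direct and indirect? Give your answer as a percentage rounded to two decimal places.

21.20%

Chidi reaches Pellion along 3 paths.
Via Solent → Kestrel: 100% × 18% × 80% = 14.4%.
Via Brightwater → Kestrel: 14% × 25% × 80% = 2.8%.
Via Solent → Brightwater → Kestrel: 100% × 20% × 25% × 80% = 4%.
Total: 14.4% + 2.8% + 4% = 21.2%.
Rounded: 21.20%.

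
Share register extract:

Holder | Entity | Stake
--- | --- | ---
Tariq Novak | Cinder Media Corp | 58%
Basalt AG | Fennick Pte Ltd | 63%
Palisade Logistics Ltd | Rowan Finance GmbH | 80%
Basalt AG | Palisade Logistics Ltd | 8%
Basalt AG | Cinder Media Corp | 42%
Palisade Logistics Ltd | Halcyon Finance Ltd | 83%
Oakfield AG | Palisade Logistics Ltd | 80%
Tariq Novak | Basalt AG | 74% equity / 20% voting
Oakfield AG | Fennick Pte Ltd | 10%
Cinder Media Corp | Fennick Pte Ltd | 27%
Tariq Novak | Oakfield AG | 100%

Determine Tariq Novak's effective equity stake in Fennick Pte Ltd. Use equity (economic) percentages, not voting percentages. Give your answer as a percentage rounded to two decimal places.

Tariq reaches Fennick along 4 paths.
Via Basalt → Cinder: 74% × 42% × 27% = 8.3916%.
Via Cinder: 58% × 27% = 15.66%.
Via Basalt: 74% × 63% = 46.62%.
Via Oakfield: 100% × 10% = 10%.
Total: 8.3916% + 15.66% + 46.62% + 10% = 80.6716%.
Rounded: 80.67%.

80.67%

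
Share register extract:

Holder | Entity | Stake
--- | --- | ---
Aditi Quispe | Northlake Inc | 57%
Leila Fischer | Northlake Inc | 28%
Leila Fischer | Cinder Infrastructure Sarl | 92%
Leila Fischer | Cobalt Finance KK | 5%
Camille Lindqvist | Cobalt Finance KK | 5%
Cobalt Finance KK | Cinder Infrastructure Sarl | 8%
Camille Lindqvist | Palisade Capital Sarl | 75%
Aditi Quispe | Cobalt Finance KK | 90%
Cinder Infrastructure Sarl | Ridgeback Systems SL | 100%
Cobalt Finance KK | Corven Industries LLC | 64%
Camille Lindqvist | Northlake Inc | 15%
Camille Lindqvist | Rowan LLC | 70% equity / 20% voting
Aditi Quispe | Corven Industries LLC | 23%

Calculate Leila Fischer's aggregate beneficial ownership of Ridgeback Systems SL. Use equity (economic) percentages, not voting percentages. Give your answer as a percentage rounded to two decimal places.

92.40%

Leila reaches Ridgeback along 2 paths.
Via Cobalt → Cinder: 5% × 8% × 100% = 0.4%.
Via Cinder: 92% × 100% = 92%.
Total: 0.4% + 92% = 92.4%.
Rounded: 92.40%.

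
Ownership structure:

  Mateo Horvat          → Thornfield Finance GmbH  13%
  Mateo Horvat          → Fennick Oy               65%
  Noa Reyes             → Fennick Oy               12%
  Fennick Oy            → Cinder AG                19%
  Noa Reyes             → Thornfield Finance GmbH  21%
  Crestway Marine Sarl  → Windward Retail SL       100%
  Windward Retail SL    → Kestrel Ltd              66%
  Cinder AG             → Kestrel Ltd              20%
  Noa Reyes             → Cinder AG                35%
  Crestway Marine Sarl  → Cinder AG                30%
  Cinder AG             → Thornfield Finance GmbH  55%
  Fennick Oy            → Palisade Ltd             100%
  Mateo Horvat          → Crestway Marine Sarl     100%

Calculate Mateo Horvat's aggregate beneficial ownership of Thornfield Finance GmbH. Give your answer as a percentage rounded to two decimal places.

Mateo reaches Thornfield along 3 paths.
Via Fennick → Cinder: 65% × 19% × 55% = 6.7925%.
Via Crestway → Cinder: 100% × 30% × 55% = 16.5%.
Direct stake: 13% = 13%.
Total: 6.7925% + 16.5% + 13% = 36.2925%.
Rounded: 36.29%.

36.29%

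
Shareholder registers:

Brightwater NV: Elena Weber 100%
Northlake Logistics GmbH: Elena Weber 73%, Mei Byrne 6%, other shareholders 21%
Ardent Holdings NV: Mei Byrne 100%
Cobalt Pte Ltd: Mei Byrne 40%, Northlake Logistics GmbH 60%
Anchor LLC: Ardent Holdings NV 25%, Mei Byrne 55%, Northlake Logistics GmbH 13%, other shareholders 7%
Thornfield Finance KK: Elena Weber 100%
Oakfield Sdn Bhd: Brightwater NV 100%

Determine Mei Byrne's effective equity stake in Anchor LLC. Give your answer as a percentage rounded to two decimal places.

80.78%

Mei reaches Anchor along 3 paths.
Via Ardent: 100% × 25% = 25%.
Direct stake: 55% = 55%.
Via Northlake: 6% × 13% = 0.78%.
Total: 25% + 55% + 0.78% = 80.78%.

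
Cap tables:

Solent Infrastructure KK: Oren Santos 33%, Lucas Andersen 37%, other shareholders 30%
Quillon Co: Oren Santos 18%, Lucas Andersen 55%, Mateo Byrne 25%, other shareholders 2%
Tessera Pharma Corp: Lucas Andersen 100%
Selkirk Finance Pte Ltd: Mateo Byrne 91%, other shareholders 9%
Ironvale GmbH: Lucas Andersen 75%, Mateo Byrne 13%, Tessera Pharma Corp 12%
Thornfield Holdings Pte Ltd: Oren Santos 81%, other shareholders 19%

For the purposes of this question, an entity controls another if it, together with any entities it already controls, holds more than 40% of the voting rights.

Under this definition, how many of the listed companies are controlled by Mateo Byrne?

Mateo holds 91% of Selkirk, so Mateo controls Selkirk.
No other company's threshold is met.
Mateo controls 1 company.

1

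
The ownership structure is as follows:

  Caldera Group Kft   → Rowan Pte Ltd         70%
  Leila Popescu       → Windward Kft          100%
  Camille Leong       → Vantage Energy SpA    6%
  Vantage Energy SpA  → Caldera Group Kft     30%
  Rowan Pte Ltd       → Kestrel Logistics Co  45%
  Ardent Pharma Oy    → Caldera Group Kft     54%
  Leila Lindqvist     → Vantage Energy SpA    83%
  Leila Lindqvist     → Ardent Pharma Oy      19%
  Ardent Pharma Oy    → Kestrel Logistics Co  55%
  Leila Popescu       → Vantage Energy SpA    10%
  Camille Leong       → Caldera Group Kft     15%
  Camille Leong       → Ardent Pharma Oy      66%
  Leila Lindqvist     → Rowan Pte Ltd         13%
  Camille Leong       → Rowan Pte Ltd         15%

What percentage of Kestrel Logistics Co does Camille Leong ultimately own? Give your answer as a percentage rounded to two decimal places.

59.57%

Camille reaches Kestrel along 5 paths.
Via Ardent: 66% × 55% = 36.3%.
Via Rowan: 15% × 45% = 6.75%.
Via Caldera → Rowan: 15% × 70% × 45% = 4.725%.
Via Vantage → Caldera → Rowan: 6% × 30% × 70% × 45% = 0.567%.
Via Ardent → Caldera → Rowan: 66% × 54% × 70% × 45% = 11.2266%.
Total: 36.3% + 6.75% + 4.725% + 0.567% + 11.2266% = 59.5686%.
Rounded: 59.57%.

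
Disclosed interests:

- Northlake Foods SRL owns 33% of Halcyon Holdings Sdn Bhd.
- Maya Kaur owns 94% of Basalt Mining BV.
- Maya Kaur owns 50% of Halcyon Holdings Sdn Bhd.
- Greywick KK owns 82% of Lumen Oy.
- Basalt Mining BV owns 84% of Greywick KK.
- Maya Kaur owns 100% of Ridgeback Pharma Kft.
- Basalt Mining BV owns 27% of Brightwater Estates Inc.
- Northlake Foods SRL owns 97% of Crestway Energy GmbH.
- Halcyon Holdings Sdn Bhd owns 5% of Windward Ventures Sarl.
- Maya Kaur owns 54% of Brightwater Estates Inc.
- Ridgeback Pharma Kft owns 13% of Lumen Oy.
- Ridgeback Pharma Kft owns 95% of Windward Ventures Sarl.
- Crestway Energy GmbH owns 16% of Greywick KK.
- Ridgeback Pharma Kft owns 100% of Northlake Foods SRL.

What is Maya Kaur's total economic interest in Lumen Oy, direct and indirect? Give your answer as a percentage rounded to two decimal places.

90.47%

Maya reaches Lumen along 3 paths.
Via Basalt → Greywick: 94% × 84% × 82% = 64.7472%.
Via Ridgeback → Northlake → Crestway → Greywick: 100% × 100% × 97% × 16% × 82% = 12.7264%.
Via Ridgeback: 100% × 13% = 13%.
Total: 64.7472% + 12.7264% + 13% = 90.4736%.
Rounded: 90.47%.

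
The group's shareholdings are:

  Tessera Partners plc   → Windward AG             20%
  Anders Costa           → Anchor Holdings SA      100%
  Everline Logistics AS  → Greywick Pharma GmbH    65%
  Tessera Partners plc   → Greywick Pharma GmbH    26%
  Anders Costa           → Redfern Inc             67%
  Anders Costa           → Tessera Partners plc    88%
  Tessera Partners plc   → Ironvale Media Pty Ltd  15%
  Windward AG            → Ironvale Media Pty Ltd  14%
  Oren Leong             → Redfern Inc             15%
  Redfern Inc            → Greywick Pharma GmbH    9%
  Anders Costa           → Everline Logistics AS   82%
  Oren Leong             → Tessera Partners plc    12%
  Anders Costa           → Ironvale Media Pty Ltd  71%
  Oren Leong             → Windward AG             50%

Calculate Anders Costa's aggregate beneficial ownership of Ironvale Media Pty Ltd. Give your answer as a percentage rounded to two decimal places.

Anders reaches Ironvale along 3 paths.
Via Tessera: 88% × 15% = 13.2%.
Via Tessera → Windward: 88% × 20% × 14% = 2.464%.
Direct stake: 71% = 71%.
Total: 13.2% + 2.464% + 71% = 86.664%.
Rounded: 86.66%.

86.66%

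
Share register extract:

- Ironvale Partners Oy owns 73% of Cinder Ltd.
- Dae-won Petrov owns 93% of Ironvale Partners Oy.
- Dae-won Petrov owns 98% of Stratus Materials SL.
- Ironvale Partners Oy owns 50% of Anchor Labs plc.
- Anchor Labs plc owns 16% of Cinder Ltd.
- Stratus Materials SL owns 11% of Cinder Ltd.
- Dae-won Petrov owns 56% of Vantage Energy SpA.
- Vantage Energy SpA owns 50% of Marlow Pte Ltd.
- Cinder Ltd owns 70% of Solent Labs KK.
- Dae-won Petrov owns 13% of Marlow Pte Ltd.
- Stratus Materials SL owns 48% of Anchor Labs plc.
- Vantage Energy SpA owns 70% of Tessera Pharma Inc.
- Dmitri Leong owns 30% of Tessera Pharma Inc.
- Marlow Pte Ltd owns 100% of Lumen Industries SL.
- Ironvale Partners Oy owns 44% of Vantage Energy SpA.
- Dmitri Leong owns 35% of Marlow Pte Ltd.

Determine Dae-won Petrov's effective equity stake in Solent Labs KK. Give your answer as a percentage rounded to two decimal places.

Dae-won reaches Solent along 4 paths.
Via Stratus → Cinder: 98% × 11% × 70% = 7.546%.
Via Stratus → Anchor → Cinder: 98% × 48% × 16% × 70% = 5.26848%.
Via Ironvale → Anchor → Cinder: 93% × 50% × 16% × 70% = 5.208%.
Via Ironvale → Cinder: 93% × 73% × 70% = 47.523%.
Total: 7.546% + 5.26848% + 5.208% + 47.523% = 65.54548%.
Rounded: 65.55%.

65.55%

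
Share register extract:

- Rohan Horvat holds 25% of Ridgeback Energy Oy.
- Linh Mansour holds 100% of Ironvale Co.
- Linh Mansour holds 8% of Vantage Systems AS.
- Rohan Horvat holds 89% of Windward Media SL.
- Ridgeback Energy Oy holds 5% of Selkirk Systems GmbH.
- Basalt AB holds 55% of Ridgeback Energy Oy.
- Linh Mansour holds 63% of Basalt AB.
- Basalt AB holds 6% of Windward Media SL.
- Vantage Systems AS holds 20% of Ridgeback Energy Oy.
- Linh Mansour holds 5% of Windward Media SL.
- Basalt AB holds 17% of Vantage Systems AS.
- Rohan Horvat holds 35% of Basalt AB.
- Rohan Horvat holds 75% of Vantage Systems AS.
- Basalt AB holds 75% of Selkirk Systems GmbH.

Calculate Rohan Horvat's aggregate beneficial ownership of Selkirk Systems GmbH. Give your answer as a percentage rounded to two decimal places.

Rohan reaches Selkirk along 5 paths.
Via Basalt: 35% × 75% = 26.25%.
Via Ridgeback: 25% × 5% = 1.25%.
Via Basalt → Ridgeback: 35% × 55% × 5% = 0.9625%.
Via Basalt → Vantage → Ridgeback: 35% × 17% × 20% × 5% = 0.0595%.
Via Vantage → Ridgeback: 75% × 20% × 5% = 0.75%.
Total: 26.25% + 1.25% + 0.9625% + 0.0595% + 0.75% = 29.272%.
Rounded: 29.27%.

29.27%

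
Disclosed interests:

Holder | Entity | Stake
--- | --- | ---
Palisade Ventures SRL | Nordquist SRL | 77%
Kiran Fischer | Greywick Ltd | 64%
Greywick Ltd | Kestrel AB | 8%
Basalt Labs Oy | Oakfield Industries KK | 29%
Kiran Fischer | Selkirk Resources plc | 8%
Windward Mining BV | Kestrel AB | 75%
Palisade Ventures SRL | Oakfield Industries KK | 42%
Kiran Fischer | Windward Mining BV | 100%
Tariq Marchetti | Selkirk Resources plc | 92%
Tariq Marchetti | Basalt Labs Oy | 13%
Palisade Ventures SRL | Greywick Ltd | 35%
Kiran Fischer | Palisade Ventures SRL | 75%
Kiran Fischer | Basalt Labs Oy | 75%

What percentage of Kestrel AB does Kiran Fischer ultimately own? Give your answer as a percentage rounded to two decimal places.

82.22%

Kiran reaches Kestrel along 3 paths.
Via Windward: 100% × 75% = 75%.
Via Palisade → Greywick: 75% × 35% × 8% = 2.1%.
Via Greywick: 64% × 8% = 5.12%.
Total: 75% + 2.1% + 5.12% = 82.22%.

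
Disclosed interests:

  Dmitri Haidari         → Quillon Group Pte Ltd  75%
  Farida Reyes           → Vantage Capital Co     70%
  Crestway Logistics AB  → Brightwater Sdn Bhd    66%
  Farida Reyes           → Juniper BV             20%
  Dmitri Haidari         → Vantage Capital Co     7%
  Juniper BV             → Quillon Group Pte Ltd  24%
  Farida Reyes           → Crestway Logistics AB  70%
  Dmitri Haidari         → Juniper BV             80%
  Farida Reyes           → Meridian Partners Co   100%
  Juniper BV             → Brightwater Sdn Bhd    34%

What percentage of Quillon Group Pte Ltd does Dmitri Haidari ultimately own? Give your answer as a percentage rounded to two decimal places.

94.20%

Dmitri reaches Quillon along 2 paths.
Direct stake: 75% = 75%.
Via Juniper: 80% × 24% = 19.2%.
Total: 75% + 19.2% = 94.2%.
Rounded: 94.20%.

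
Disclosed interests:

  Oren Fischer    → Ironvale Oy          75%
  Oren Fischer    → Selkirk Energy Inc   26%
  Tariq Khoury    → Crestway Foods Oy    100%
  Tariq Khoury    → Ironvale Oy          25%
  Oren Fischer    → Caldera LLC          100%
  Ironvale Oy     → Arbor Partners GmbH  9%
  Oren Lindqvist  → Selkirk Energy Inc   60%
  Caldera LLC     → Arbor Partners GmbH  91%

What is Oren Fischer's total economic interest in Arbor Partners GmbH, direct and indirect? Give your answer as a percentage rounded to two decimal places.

Oren Fischer reaches Arbor along 2 paths.
Via Ironvale: 75% × 9% = 6.75%.
Via Caldera: 100% × 91% = 91%.
Total: 6.75% + 91% = 97.75%.

97.75%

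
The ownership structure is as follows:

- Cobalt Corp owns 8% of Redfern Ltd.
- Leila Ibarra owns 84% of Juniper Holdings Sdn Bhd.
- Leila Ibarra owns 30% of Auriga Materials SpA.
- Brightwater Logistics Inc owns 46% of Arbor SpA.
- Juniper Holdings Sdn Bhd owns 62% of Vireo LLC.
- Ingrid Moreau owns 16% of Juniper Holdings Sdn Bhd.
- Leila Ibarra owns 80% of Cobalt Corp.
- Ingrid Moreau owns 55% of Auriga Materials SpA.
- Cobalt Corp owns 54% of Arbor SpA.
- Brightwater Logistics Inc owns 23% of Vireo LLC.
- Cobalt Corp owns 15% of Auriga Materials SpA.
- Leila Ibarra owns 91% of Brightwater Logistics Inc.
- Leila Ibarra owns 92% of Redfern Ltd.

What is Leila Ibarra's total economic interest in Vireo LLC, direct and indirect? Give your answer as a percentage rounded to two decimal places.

73.01%

Leila reaches Vireo along 2 paths.
Via Juniper: 84% × 62% = 52.08%.
Via Brightwater: 91% × 23% = 20.93%.
Total: 52.08% + 20.93% = 73.01%.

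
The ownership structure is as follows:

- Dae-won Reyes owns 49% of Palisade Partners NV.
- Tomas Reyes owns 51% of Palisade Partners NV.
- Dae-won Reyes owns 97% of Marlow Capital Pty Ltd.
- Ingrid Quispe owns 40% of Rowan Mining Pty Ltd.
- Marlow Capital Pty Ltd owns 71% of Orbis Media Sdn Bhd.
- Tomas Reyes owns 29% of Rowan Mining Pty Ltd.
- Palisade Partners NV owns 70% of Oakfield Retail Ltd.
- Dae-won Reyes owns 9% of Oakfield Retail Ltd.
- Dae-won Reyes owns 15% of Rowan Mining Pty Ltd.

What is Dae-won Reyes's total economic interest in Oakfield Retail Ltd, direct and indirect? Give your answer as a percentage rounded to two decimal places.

Dae-won reaches Oakfield along 2 paths.
Via Palisade: 49% × 70% = 34.3%.
Direct stake: 9% = 9%.
Total: 34.3% + 9% = 43.3%.
Rounded: 43.30%.

43.30%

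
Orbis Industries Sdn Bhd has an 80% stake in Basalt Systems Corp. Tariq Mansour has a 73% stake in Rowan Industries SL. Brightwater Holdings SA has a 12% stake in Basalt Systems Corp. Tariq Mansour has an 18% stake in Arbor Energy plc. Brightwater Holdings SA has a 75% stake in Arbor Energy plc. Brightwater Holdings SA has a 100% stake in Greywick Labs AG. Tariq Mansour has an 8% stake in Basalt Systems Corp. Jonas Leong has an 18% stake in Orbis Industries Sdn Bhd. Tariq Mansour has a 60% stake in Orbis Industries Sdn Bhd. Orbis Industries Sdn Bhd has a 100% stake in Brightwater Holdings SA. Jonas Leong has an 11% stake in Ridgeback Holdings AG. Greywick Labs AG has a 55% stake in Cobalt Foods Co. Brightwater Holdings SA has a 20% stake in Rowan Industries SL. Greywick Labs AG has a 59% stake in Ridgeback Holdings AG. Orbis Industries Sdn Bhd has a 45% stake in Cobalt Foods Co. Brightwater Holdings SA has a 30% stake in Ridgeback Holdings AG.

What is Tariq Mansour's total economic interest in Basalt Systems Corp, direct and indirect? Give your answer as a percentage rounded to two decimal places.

63.20%

Tariq reaches Basalt along 3 paths.
Via Orbis: 60% × 80% = 48%.
Via Orbis → Brightwater: 60% × 100% × 12% = 7.2%.
Direct stake: 8% = 8%.
Total: 48% + 7.2% + 8% = 63.2%.
Rounded: 63.20%.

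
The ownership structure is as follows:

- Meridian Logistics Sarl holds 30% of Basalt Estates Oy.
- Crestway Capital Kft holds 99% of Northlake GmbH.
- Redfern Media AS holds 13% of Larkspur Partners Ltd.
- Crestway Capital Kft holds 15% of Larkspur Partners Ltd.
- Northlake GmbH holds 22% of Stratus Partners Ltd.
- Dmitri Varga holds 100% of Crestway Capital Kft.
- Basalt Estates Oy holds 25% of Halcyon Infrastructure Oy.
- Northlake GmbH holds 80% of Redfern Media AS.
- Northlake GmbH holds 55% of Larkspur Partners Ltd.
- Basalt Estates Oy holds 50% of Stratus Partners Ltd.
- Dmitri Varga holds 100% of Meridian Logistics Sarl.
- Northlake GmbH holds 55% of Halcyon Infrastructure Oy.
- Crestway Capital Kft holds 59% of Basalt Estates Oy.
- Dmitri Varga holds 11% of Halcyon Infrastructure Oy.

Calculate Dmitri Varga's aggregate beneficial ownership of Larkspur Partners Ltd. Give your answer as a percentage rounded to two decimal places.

79.75%

Dmitri reaches Larkspur along 3 paths.
Via Crestway: 100% × 15% = 15%.
Via Crestway → Northlake: 100% × 99% × 55% = 54.45%.
Via Crestway → Northlake → Redfern: 100% × 99% × 80% × 13% = 10.296%.
Total: 15% + 54.45% + 10.296% = 79.746%.
Rounded: 79.75%.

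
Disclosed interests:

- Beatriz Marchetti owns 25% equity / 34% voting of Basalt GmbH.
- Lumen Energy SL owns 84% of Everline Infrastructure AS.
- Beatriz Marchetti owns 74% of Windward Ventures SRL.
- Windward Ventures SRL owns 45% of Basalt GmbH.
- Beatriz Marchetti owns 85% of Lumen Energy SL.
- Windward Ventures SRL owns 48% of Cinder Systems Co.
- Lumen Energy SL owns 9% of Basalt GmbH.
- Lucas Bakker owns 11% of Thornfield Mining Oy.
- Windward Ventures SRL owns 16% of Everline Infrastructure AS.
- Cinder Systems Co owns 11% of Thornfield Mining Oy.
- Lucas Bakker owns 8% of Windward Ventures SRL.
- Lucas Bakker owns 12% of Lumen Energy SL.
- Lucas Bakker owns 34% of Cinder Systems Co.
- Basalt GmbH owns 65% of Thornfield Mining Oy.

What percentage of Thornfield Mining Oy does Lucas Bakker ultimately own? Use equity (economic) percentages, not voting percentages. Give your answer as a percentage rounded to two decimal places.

Lucas reaches Thornfield along 5 paths.
Via Cinder: 34% × 11% = 3.74%.
Via Windward → Cinder: 8% × 48% × 11% = 0.4224%.
Via Windward → Basalt: 8% × 45% × 65% = 2.34%.
Via Lumen → Basalt: 12% × 9% × 65% = 0.702%.
Direct stake: 11% = 11%.
Total: 3.74% + 0.4224% + 2.34% + 0.702% + 11% = 18.2044%.
Rounded: 18.20%.

18.20%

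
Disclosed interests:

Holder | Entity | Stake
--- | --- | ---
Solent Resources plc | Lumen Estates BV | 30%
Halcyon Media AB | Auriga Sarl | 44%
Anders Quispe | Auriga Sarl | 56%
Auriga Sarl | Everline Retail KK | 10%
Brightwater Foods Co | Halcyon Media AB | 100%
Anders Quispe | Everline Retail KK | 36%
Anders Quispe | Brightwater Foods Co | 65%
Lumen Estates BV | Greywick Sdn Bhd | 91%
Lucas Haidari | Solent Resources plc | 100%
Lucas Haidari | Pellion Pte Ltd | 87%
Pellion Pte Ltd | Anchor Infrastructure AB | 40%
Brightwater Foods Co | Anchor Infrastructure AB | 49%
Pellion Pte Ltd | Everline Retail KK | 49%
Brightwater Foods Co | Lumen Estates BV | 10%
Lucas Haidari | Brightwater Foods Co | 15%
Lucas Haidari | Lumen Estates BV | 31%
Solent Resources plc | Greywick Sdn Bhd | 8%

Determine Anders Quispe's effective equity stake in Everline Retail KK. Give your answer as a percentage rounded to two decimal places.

Anders reaches Everline along 3 paths.
Direct stake: 36% = 36%.
Via Brightwater → Halcyon → Auriga: 65% × 100% × 44% × 10% = 2.86%.
Via Auriga: 56% × 10% = 5.6%.
Total: 36% + 2.86% + 5.6% = 44.46%.

44.46%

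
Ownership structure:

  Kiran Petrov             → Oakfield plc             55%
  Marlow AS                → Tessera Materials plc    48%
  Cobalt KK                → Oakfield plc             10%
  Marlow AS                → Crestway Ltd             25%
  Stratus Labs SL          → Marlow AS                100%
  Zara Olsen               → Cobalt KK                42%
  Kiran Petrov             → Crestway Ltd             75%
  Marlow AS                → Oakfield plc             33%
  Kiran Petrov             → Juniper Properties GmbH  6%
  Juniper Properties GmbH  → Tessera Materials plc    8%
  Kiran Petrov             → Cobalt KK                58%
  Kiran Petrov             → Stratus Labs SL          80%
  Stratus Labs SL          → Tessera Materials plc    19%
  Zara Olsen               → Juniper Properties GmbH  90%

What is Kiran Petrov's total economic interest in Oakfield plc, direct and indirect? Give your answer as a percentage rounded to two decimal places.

Kiran reaches Oakfield along 3 paths.
Via Stratus → Marlow: 80% × 100% × 33% = 26.4%.
Direct stake: 55% = 55%.
Via Cobalt: 58% × 10% = 5.8%.
Total: 26.4% + 55% + 5.8% = 87.2%.
Rounded: 87.20%.

87.20%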